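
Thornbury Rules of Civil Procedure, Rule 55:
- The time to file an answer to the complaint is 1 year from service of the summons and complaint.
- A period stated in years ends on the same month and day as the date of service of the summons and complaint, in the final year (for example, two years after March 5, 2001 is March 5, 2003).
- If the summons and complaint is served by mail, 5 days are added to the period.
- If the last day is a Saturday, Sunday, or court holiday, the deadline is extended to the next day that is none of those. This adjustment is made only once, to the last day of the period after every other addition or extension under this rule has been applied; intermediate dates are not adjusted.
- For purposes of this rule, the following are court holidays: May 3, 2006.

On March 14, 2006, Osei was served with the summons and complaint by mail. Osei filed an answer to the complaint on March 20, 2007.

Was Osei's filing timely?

No

1 year after March 14, 2006 is March 14, 2007.
Service was by mail, adding 5 days: March 14, 2007 + 5 days = March 19, 2007.
March 19, 2007 is a Monday and not a court holiday, so no extension applies.
The deadline is March 19, 2007; the filing on March 20, 2007 is after that date.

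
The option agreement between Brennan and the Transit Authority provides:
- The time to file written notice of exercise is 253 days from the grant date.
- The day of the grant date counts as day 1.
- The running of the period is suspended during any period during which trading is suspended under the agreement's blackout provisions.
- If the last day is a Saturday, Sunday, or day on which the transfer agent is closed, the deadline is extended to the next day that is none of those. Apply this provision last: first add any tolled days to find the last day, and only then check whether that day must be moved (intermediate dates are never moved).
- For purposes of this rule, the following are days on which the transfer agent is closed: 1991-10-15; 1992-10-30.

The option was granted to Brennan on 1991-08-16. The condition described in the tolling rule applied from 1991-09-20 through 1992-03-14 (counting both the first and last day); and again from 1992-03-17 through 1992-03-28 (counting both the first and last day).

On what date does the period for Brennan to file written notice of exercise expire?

November 2, 1992

Counting 1991-08-16 as day 1, day 253 is April 24, 1992.
From September 20, 1991 through March 14, 1992 inclusive is 177 days; tolling adds 177 days: April 24, 1992 + 177 days = October 18, 1992.
From March 17, 1992 through March 28, 1992 inclusive is 12 days; tolling adds 12 days: October 18, 1992 + 12 days = October 30, 1992.
October 30, 1992 is a listed holiday; October 31, 1992 is Saturday; November 1, 1992 is Sunday. The next qualifying day is November 2, 1992.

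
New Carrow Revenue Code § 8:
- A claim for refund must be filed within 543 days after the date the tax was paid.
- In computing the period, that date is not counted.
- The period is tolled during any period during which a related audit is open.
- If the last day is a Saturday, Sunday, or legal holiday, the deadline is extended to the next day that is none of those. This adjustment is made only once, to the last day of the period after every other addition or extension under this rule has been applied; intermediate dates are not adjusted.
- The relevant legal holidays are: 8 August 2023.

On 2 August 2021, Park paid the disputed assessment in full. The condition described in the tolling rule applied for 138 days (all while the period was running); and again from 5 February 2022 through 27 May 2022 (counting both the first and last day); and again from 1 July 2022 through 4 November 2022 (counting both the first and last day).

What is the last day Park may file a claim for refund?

543 days after 2 August 2021 is January 27, 2023.
Tolling adds 138 days: January 27, 2023 + 138 days = June 14, 2023.
From February 5, 2022 through May 27, 2022 inclusive is 112 days; tolling adds 112 days: June 14, 2023 + 112 days = October 4, 2023.
From July 1, 2022 through November 4, 2022 inclusive is 127 days; tolling adds 127 days: October 4, 2023 + 127 days = February 8, 2024.
February 8, 2024 is a Thursday and not a legal holiday, so no extension applies.

February 8, 2024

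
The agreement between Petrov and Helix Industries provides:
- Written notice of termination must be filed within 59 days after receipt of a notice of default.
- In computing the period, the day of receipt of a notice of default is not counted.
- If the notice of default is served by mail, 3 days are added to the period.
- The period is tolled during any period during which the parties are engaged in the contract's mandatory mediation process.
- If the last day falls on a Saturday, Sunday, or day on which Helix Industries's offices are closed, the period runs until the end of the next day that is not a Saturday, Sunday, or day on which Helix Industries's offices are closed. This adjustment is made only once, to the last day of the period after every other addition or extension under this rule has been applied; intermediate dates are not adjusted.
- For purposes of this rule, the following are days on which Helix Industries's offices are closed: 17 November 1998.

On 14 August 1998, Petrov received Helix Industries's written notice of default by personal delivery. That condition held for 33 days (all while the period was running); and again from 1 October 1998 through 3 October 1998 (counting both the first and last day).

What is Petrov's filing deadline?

59 days after 14 August 1998 is October 12, 1998.
Service was not by mail, so no mail extension applies.
Tolling adds 33 days: October 12, 1998 + 33 days = November 14, 1998.
From October 1, 1998 through October 3, 1998 inclusive is 3 days; tolling adds 3 days: November 14, 1998 + 3 days = November 17, 1998.
November 17, 1998 is a listed holiday. The next qualifying day is November 18, 1998.

November 18, 1998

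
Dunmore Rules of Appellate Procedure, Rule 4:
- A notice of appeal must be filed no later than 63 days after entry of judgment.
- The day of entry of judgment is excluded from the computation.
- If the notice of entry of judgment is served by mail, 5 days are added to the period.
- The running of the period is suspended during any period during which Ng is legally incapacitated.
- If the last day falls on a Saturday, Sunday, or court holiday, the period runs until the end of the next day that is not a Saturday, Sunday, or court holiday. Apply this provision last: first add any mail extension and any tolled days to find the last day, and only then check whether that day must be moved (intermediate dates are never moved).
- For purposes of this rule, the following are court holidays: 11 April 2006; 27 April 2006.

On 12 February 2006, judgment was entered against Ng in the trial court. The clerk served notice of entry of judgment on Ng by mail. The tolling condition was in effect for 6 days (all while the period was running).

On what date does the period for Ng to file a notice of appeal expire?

April 28, 2006

63 days after 12 February 2006 is April 16, 2006.
Service was by mail, adding 5 days: April 16, 2006 + 5 days = April 21, 2006.
Tolling adds 6 days: April 21, 2006 + 6 days = April 27, 2006.
April 27, 2006 is a listed holiday. The next qualifying day is April 28, 2006.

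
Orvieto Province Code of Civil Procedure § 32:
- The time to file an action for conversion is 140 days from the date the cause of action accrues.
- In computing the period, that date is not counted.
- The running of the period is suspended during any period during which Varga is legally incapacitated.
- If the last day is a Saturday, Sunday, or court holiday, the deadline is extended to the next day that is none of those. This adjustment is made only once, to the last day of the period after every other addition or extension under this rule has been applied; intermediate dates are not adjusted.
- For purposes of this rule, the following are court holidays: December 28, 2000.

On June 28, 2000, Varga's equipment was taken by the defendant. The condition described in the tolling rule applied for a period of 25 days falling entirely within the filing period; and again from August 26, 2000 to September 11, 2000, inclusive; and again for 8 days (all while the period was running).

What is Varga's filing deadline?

140 days after June 28, 2000 is November 15, 2000.
Tolling adds 25 days: November 15, 2000 + 25 days = December 10, 2000.
From August 26, 2000 through September 11, 2000 inclusive is 17 days; tolling adds 17 days: December 10, 2000 + 17 days = December 27, 2000.
Tolling adds 8 days: December 27, 2000 + 8 days = January 4, 2001.
January 4, 2001 is a Thursday and not a court holiday, so no extension applies.

January 4, 2001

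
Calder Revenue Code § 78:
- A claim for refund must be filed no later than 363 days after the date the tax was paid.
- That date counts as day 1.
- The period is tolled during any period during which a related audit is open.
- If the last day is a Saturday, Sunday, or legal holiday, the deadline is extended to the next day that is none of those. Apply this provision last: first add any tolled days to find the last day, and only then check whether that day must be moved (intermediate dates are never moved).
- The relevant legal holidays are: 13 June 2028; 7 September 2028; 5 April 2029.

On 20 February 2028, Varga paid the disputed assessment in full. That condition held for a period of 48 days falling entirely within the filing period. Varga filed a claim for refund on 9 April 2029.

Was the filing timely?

Counting 20 February 2028 as day 1, day 363 is February 16, 2029.
Tolling adds 48 days: February 16, 2029 + 48 days = April 5, 2029.
April 5, 2029 is a listed holiday. The next qualifying day is April 6, 2029.
The deadline is April 6, 2029; the filing on April 9, 2029 is after that date.

No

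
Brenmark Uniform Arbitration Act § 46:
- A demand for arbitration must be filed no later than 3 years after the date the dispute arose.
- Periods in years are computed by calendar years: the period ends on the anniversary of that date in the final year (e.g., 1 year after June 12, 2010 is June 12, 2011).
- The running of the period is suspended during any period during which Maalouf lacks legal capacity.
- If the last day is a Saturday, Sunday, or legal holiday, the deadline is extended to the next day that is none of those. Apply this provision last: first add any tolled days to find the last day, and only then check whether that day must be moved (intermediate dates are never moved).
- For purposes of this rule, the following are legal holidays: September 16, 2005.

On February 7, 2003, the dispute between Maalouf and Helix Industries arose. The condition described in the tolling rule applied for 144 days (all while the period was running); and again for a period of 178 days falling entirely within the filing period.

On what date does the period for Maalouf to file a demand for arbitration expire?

December 26, 2006

3 years after February 7, 2003 is February 7, 2006.
Tolling adds 144 days: February 7, 2006 + 144 days = July 1, 2006.
Tolling adds 178 days: July 1, 2006 + 178 days = December 26, 2006.
December 26, 2006 is a Tuesday and not a legal holiday, so no extension applies.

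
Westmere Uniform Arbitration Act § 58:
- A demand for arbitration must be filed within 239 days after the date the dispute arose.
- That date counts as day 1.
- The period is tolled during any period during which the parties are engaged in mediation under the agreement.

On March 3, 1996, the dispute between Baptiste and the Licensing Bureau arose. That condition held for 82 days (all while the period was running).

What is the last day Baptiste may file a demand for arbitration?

January 17, 1997

Counting March 3, 1996 as day 1, day 239 is October 27, 1996.
Tolling adds 82 days: October 27, 1996 + 82 days = January 17, 1997.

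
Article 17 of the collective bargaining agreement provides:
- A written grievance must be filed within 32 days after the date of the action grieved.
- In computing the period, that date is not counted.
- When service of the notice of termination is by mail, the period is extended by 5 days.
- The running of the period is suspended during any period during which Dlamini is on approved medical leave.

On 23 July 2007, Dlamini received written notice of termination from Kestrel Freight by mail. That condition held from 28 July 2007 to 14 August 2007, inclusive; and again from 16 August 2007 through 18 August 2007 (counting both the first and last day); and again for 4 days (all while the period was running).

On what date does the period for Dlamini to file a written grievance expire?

32 days after 23 July 2007 is August 24, 2007.
Service was by mail, adding 5 days: August 24, 2007 + 5 days = August 29, 2007.
From July 28, 2007 through August 14, 2007 inclusive is 18 days; tolling adds 18 days: August 29, 2007 + 18 days = September 16, 2007.
From August 16, 2007 through August 18, 2007 inclusive is 3 days; tolling adds 3 days: September 16, 2007 + 3 days = September 19, 2007.
Tolling adds 4 days: September 19, 2007 + 4 days = September 23, 2007.

September 23, 2007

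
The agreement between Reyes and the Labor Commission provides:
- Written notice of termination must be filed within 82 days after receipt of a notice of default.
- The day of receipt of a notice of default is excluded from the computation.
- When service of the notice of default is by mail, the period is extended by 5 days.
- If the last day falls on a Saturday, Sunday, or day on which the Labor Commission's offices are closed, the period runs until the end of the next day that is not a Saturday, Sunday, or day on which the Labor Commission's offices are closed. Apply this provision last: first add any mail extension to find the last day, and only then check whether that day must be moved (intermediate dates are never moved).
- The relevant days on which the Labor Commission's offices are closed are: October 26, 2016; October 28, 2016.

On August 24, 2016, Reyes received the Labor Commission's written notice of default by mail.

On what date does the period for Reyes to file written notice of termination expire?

82 days after August 24, 2016 is November 14, 2016.
Service was by mail, adding 5 days: November 14, 2016 + 5 days = November 19, 2016.
November 19, 2016 is Saturday; November 20, 2016 is Sunday. The next qualifying day is November 21, 2016.

November 21, 2016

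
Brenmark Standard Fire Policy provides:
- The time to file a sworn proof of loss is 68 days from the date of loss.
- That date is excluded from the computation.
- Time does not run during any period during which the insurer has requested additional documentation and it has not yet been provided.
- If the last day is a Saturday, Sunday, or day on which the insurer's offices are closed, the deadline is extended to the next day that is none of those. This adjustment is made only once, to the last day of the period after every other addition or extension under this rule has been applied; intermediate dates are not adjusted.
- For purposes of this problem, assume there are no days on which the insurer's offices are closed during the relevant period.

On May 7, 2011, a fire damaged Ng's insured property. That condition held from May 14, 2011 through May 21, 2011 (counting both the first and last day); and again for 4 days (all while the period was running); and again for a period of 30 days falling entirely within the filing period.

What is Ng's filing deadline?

68 days after May 7, 2011 is July 14, 2011.
From May 14, 2011 through May 21, 2011 inclusive is 8 days; tolling adds 8 days: July 14, 2011 + 8 days = July 22, 2011.
Tolling adds 4 days: July 22, 2011 + 4 days = July 26, 2011.
Tolling adds 30 days: July 26, 2011 + 30 days = August 25, 2011.
August 25, 2011 is a Thursday and not a day on which the insurer's offices are closed, so no extension applies.

August 25, 2011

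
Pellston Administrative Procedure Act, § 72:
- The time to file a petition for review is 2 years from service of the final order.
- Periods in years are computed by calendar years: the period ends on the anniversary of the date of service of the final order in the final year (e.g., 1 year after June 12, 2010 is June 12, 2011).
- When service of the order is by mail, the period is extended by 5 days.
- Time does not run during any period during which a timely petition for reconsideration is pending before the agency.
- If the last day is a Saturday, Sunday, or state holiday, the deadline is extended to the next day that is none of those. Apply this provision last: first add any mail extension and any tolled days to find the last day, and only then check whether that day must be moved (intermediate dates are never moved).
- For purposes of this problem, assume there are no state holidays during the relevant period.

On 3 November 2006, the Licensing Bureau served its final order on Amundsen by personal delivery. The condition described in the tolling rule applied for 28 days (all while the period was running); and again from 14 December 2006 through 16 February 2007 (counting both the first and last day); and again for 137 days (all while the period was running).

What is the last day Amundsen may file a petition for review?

2 years after 3 November 2006 is November 3, 2008.
Service was not by mail, so no mail extension applies.
Tolling adds 28 days: November 3, 2008 + 28 days = December 1, 2008.
From December 14, 2006 through February 16, 2007 inclusive is 65 days; tolling adds 65 days: December 1, 2008 + 65 days = February 4, 2009.
Tolling adds 137 days: February 4, 2009 + 137 days = June 21, 2009.
June 21, 2009 is Sunday. The next qualifying day is June 22, 2009.

June 22, 2009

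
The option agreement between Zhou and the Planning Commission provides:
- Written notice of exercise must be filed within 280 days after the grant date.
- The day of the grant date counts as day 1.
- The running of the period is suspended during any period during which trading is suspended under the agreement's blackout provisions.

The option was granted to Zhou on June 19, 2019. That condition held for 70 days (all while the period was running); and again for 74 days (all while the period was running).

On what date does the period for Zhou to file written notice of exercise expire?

August 15, 2020

Counting June 19, 2019 as day 1, day 280 is March 24, 2020.
Tolling adds 70 days: March 24, 2020 + 70 days = June 2, 2020.
Tolling adds 74 days: June 2, 2020 + 74 days = August 15, 2020.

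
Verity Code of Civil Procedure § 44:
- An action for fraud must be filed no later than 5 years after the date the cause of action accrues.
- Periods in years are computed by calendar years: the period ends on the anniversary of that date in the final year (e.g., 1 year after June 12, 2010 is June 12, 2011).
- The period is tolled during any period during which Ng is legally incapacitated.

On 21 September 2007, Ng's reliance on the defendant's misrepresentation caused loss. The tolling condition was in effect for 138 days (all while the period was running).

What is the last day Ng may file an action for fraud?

5 years after 21 September 2007 is September 21, 2012.
Tolling adds 138 days: September 21, 2012 + 138 days = February 6, 2013.

February 6, 2013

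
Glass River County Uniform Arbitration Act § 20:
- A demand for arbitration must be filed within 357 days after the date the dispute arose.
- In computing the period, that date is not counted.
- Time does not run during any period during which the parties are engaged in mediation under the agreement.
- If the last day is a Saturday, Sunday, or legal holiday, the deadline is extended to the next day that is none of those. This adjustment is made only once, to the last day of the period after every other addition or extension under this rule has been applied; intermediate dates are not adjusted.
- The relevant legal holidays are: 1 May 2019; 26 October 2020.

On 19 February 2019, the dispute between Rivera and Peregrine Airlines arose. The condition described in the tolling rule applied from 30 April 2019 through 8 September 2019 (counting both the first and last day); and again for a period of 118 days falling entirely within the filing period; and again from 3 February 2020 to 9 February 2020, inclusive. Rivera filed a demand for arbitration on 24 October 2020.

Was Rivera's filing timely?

357 days after 19 February 2019 is February 11, 2020.
From April 30, 2019 through September 8, 2019 inclusive is 132 days; tolling adds 132 days: February 11, 2020 + 132 days = June 22, 2020.
Tolling adds 118 days: June 22, 2020 + 118 days = October 18, 2020.
From February 3, 2020 through February 9, 2020 inclusive is 7 days; tolling adds 7 days: October 18, 2020 + 7 days = October 25, 2020.
October 25, 2020 is Sunday; October 26, 2020 is a listed holiday. The next qualifying day is October 27, 2020.
The deadline is October 27, 2020; the filing on October 24, 2020 is on or before that date.

Yes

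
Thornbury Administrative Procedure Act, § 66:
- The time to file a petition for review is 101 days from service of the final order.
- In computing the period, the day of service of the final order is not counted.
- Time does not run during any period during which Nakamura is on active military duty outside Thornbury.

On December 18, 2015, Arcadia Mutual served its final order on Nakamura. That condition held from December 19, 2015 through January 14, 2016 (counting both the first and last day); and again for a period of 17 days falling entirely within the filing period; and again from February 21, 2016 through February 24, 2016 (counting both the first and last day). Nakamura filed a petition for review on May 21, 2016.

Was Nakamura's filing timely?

No

101 days after December 18, 2015 is March 28, 2016.
From December 19, 2015 through January 14, 2016 inclusive is 27 days; tolling adds 27 days: March 28, 2016 + 27 days = April 24, 2016.
Tolling adds 17 days: April 24, 2016 + 17 days = May 11, 2016.
From February 21, 2016 through February 24, 2016 inclusive is 4 days; tolling adds 4 days: May 11, 2016 + 4 days = May 15, 2016.
The deadline is May 15, 2016; the filing on May 21, 2016 is after that date.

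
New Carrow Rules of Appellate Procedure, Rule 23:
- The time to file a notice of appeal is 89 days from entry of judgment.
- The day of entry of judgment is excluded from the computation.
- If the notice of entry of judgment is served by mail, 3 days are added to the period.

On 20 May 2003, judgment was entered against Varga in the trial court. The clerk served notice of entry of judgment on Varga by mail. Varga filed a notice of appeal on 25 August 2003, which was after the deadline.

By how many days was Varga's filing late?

89 days after 20 May 2003 is August 17, 2003.
Service was by mail, adding 3 days: August 17, 2003 + 3 days = August 20, 2003.
The deadline is August 20, 2003; from August 20, 2003 to August 25, 2003 is 5 days.

5 days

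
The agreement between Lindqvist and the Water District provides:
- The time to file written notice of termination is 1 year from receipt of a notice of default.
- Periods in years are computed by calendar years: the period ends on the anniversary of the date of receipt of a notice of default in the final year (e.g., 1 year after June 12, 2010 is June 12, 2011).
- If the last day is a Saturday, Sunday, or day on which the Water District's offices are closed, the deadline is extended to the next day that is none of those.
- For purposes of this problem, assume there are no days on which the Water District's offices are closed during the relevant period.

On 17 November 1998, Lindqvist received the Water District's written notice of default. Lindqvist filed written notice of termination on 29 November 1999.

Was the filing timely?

1 year after 17 November 1998 is November 17, 1999.
November 17, 1999 is a Wednesday and not a day on which the Water District's offices are closed, so no extension applies.
The deadline is November 17, 1999; the filing on November 29, 1999 is after that date.

No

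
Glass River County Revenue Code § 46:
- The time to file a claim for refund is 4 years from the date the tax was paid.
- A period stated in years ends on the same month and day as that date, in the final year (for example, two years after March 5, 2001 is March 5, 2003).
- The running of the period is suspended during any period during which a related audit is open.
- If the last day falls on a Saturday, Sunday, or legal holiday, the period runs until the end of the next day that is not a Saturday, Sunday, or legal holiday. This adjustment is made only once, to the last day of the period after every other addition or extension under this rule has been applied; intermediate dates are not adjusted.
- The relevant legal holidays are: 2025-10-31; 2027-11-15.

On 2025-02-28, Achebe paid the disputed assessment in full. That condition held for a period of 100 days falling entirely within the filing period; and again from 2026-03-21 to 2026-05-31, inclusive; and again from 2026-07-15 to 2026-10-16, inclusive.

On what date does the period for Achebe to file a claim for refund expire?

4 years after 2025-02-28 is February 28, 2029.
Tolling adds 100 days: February 28, 2029 + 100 days = June 8, 2029.
From March 21, 2026 through May 31, 2026 inclusive is 72 days; tolling adds 72 days: June 8, 2029 + 72 days = August 19, 2029.
From July 15, 2026 through October 16, 2026 inclusive is 94 days; tolling adds 94 days: August 19, 2029 + 94 days = November 21, 2029.
November 21, 2029 is a Wednesday and not a legal holiday, so no extension applies.

November 21, 2029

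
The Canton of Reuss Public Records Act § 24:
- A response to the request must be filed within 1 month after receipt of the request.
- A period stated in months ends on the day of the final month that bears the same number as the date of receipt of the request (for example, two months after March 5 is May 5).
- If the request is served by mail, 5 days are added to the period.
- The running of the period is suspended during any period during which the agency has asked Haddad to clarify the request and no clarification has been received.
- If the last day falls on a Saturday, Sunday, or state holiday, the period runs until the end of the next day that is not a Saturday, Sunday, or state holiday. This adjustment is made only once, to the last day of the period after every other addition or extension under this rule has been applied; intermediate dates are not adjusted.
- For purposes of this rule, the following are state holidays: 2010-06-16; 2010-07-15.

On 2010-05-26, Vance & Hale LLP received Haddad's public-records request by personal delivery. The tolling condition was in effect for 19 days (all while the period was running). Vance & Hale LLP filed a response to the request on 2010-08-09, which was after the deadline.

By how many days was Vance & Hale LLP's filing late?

1 month after 2010-05-26 is June 26, 2010.
Service was not by mail, so no mail extension applies.
Tolling adds 19 days: June 26, 2010 + 19 days = July 15, 2010.
July 15, 2010 is a listed holiday. The next qualifying day is July 16, 2010.
The deadline is July 16, 2010; from July 16, 2010 to August 9, 2010 is 24 days.

24 days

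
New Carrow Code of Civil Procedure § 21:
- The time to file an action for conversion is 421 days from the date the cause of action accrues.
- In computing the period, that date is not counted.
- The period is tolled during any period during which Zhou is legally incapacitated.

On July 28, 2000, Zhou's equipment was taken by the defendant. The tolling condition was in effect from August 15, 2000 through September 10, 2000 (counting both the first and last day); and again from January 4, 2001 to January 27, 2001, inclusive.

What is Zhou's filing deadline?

421 days after July 28, 2000 is September 22, 2001.
From August 15, 2000 through September 10, 2000 inclusive is 27 days; tolling adds 27 days: September 22, 2001 + 27 days = October 19, 2001.
From January 4, 2001 through January 27, 2001 inclusive is 24 days; tolling adds 24 days: October 19, 2001 + 24 days = November 12, 2001.

November 12, 2001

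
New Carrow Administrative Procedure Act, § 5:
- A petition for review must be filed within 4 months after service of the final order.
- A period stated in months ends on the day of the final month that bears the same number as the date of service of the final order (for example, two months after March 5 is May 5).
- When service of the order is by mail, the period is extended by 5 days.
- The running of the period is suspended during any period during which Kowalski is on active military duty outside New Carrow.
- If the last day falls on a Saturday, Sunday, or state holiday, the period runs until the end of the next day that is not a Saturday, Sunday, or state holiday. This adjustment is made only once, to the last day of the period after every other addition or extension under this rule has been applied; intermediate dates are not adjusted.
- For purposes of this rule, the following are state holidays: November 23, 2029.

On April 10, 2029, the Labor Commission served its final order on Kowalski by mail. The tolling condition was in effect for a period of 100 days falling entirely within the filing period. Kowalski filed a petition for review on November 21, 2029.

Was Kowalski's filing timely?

Yes

4 months after April 10, 2029 is August 10, 2029.
Service was by mail, adding 5 days: August 10, 2029 + 5 days = August 15, 2029.
Tolling adds 100 days: August 15, 2029 + 100 days = November 23, 2029.
November 23, 2029 is a listed holiday; November 24, 2029 is Saturday; November 25, 2029 is Sunday. The next qualifying day is November 26, 2029.
The deadline is November 26, 2029; the filing on November 21, 2029 is on or before that date.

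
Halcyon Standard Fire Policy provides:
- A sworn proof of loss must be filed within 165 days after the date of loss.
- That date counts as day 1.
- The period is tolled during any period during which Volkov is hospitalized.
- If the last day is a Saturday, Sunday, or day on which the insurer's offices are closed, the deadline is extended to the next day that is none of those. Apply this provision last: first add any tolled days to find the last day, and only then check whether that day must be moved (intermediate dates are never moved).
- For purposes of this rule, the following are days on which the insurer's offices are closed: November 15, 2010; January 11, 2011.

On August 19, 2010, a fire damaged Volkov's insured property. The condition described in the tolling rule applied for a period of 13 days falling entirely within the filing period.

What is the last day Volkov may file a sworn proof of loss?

February 14, 2011

Counting August 19, 2010 as day 1, day 165 is January 30, 2011.
Tolling adds 13 days: January 30, 2011 + 13 days = February 12, 2011.
February 12, 2011 is Saturday; February 13, 2011 is Sunday. The next qualifying day is February 14, 2011.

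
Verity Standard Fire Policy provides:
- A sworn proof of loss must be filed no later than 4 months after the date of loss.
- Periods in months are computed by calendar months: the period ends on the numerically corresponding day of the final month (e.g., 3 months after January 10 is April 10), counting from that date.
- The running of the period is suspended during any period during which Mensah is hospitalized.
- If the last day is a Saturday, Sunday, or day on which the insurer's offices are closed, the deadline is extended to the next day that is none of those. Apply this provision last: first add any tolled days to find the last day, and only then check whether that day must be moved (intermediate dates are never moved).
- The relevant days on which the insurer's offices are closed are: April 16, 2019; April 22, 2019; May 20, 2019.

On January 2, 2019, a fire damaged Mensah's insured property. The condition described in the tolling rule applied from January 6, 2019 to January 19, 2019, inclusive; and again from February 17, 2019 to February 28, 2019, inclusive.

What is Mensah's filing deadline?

May 28, 2019

4 months after January 2, 2019 is May 2, 2019.
From January 6, 2019 through January 19, 2019 inclusive is 14 days; tolling adds 14 days: May 2, 2019 + 14 days = May 16, 2019.
From February 17, 2019 through February 28, 2019 inclusive is 12 days; tolling adds 12 days: May 16, 2019 + 12 days = May 28, 2019.
May 28, 2019 is a Tuesday and not a day on which the insurer's offices are closed, so no extension applies.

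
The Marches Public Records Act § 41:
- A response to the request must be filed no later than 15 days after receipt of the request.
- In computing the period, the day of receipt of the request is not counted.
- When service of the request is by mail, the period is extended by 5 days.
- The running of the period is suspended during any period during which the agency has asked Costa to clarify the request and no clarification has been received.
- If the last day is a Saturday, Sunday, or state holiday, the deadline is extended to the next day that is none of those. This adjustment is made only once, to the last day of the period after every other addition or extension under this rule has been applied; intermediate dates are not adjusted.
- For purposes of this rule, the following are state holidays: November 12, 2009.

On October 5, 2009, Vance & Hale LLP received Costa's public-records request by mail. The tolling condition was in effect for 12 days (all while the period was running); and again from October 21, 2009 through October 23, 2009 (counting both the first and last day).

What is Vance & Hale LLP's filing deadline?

November 9, 2009

15 days after October 5, 2009 is October 20, 2009.
Service was by mail, adding 5 days: October 20, 2009 + 5 days = October 25, 2009.
Tolling adds 12 days: October 25, 2009 + 12 days = November 6, 2009.
From October 21, 2009 through October 23, 2009 inclusive is 3 days; tolling adds 3 days: November 6, 2009 + 3 days = November 9, 2009.
November 9, 2009 is a Monday and not a state holiday, so no extension applies.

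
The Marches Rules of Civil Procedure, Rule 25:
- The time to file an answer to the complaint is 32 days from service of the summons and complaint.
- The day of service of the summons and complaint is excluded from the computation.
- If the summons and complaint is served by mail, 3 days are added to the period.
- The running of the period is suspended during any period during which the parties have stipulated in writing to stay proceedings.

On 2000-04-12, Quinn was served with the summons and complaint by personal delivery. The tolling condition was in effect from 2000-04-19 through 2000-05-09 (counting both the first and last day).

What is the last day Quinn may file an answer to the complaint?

32 days after 2000-04-12 is May 14, 2000.
Service was not by mail, so no mail extension applies.
From April 19, 2000 through May 9, 2000 inclusive is 21 days; tolling adds 21 days: May 14, 2000 + 21 days = June 4, 2000.

June 4, 2000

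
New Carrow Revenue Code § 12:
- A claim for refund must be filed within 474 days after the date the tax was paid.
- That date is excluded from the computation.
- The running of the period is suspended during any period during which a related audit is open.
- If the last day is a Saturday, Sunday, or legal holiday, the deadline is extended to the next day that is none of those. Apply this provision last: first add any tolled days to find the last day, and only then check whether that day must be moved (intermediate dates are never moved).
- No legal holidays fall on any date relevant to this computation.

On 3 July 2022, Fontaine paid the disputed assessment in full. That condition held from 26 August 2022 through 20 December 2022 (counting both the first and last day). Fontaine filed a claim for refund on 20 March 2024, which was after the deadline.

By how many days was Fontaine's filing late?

35 days

474 days after 3 July 2022 is October 20, 2023.
From August 26, 2022 through December 20, 2022 inclusive is 117 days; tolling adds 117 days: October 20, 2023 + 117 days = February 14, 2024.
February 14, 2024 is a Wednesday and not a legal holiday, so no extension applies.
The deadline is February 14, 2024; from February 14, 2024 to March 20, 2024 is 35 days.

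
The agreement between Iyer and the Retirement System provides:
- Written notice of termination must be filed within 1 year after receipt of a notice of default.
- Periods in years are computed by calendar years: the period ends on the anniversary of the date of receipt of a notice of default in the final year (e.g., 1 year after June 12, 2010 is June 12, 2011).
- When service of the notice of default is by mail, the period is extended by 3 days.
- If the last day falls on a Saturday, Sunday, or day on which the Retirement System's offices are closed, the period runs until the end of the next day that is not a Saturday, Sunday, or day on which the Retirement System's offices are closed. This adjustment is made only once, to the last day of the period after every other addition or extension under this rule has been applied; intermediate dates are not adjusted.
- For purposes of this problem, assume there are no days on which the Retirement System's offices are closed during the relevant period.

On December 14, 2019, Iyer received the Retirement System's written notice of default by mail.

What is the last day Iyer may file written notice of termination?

December 17, 2020

1 year after December 14, 2019 is December 14, 2020.
Service was by mail, adding 3 days: December 14, 2020 + 3 days = December 17, 2020.
December 17, 2020 is a Thursday and not a day on which the Retirement System's offices are closed, so no extension applies.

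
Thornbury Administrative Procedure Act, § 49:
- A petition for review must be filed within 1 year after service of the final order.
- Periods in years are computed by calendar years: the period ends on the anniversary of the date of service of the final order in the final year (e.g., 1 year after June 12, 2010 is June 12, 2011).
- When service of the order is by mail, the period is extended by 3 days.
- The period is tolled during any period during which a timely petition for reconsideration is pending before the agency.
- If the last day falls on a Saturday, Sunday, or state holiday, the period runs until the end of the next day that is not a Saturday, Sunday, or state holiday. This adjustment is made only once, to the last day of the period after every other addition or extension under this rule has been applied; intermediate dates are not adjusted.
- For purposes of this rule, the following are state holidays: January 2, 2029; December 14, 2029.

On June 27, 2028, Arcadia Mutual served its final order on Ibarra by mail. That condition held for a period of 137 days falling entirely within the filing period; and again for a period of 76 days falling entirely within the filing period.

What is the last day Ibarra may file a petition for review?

January 29, 2030

1 year after June 27, 2028 is June 27, 2029.
Service was by mail, adding 3 days: June 27, 2029 + 3 days = June 30, 2029.
Tolling adds 137 days: June 30, 2029 + 137 days = November 14, 2029.
Tolling adds 76 days: November 14, 2029 + 76 days = January 29, 2030.
January 29, 2030 is a Tuesday and not a state holiday, so no extension applies.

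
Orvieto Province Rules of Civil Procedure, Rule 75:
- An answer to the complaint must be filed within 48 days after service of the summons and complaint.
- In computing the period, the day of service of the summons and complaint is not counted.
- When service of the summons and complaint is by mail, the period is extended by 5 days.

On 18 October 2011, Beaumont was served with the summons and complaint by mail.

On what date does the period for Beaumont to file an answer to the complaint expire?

48 days after 18 October 2011 is December 5, 2011.
Service was by mail, adding 5 days: December 5, 2011 + 5 days = December 10, 2011.

December 10, 2011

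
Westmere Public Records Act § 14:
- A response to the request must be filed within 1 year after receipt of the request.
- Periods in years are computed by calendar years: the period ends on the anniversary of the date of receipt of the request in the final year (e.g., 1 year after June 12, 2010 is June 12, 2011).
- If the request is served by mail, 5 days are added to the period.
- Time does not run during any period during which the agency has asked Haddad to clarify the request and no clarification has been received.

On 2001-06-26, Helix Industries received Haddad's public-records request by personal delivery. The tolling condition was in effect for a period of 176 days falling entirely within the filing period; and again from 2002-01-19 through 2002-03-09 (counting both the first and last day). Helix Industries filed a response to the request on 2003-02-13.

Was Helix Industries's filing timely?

1 year after 2001-06-26 is June 26, 2002.
Service was not by mail, so no mail extension applies.
Tolling adds 176 days: June 26, 2002 + 176 days = December 19, 2002.
From January 19, 2002 through March 9, 2002 inclusive is 50 days; tolling adds 50 days: December 19, 2002 + 50 days = February 7, 2003.
The deadline is February 7, 2003; the filing on February 13, 2003 is after that date.

No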